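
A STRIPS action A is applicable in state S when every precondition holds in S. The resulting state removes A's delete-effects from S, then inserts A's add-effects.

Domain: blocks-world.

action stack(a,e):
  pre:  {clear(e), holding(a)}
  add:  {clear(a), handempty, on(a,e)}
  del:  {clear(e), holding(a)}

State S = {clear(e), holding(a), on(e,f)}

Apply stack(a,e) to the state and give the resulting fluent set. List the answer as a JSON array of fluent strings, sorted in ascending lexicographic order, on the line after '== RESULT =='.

Progress:
  pre ⊆ S: {clear(e), holding(a)} ⊆ S  — applicable
  S \ del = {on(e,f)}
  ∪ add   = {clear(a), handempty, on(a,e), on(e,f)}

== RESULT ==
["clear(a)", "handempty", "on(a,e)", "on(e,f)"]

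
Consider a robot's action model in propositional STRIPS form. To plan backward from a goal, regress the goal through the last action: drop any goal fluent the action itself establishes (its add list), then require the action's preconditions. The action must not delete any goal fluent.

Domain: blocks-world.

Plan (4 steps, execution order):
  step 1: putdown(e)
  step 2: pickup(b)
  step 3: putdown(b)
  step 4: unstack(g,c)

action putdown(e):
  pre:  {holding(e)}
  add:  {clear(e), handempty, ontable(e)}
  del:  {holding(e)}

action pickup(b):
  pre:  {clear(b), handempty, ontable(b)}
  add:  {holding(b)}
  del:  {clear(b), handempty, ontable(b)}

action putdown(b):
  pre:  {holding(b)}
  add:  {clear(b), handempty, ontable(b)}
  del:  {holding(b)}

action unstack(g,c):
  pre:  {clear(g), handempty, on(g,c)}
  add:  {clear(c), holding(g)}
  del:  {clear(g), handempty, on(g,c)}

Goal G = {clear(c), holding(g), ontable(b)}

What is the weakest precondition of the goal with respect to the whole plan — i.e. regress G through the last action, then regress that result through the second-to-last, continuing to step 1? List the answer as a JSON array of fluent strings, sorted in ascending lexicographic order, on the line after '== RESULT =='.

Work backward from the goal:
  through step 4 (unstack(g,c)): drop {clear(c), holding(g)}, keep {ontable(b)}, require {clear(g), handempty, on(g,c)}
    → {clear(g), handempty, on(g,c), ontable(b)}
  through step 3 (putdown(b)): drop {handempty, ontable(b)}, keep {clear(g), on(g,c)}, require {holding(b)}
    → {clear(g), holding(b), on(g,c)}
  through step 2 (pickup(b)): drop {holding(b)}, keep {clear(g), on(g,c)}, require {clear(b), handempty, ontable(b)}
    → {clear(b), clear(g), handempty, on(g,c), ontable(b)}
  through step 1 (putdown(e)): drop {handempty}, keep {clear(b), clear(g), on(g,c), ontable(b)}, require {holding(e)}
    → {clear(b), clear(g), holding(e), on(g,c), ontable(b)}

== RESULT ==
["clear(b)", "clear(g)", "holding(e)", "on(g,c)", "ontable(b)"]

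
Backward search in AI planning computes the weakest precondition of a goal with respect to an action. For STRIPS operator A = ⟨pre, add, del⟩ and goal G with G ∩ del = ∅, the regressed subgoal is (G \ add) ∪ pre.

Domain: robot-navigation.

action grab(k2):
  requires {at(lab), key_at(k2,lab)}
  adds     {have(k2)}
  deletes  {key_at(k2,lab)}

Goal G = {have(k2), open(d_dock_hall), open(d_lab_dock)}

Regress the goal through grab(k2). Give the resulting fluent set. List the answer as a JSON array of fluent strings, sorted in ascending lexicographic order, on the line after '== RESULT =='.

Regress:
  G ∩ del = {}  (empty — regression defined)
  G \ add = {have(k2), open(d_dock_hall), open(d_lab_dock)} \ {have(k2)} = {open(d_dock_hall), open(d_lab_dock)}
  ∪ pre   = {open(d_dock_hall), open(d_lab_dock)} ∪ {at(lab), key_at(k2,lab)}
          = {at(lab), key_at(k2,lab), open(d_dock_hall), open(d_lab_dock)}

== RESULT ==
["at(lab)", "key_at(k2,lab)", "open(d_dock_hall)", "open(d_lab_dock)"]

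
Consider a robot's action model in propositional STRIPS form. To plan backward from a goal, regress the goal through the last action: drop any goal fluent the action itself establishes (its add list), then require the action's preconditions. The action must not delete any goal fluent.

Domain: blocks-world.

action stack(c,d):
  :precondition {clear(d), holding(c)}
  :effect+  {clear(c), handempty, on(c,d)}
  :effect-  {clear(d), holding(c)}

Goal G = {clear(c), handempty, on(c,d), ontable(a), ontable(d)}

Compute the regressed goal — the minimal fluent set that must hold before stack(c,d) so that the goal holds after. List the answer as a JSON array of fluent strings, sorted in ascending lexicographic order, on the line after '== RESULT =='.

Compute (G \ add) ∪ pre:
  G ∩ del = {}  (empty — regression defined)
  G \ add = {clear(c), handempty, on(c,d), ontable(a), ontable(d)} \ {clear(c), handempty, on(c,d)} = {ontable(a), ontable(d)}
  ∪ pre   = {ontable(a), ontable(d)} ∪ {clear(d), holding(c)}
          = {clear(d), holding(c), ontable(a), ontable(d)}

== RESULT ==
["clear(d)", "holding(c)", "ontable(a)", "ontable(d)"]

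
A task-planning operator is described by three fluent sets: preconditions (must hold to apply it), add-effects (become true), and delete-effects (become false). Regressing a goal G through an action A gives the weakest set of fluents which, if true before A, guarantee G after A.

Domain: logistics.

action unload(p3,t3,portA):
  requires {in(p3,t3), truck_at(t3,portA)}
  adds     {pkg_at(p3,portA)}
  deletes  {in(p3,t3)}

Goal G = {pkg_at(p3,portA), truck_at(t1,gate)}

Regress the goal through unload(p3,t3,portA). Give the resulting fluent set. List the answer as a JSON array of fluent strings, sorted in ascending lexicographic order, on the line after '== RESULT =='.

Regress:
  G ∩ del = {}  (empty — regression defined)
  G \ add = {pkg_at(p3,portA), truck_at(t1,gate)} \ {pkg_at(p3,portA)} = {truck_at(t1,gate)}
  ∪ pre   = {truck_at(t1,gate)} ∪ {in(p3,t3), truck_at(t3,portA)}
          = {in(p3,t3), truck_at(t1,gate), truck_at(t3,portA)}

== RESULT ==
["in(p3,t3)", "truck_at(t1,gate)", "truck_at(t3,portA)"]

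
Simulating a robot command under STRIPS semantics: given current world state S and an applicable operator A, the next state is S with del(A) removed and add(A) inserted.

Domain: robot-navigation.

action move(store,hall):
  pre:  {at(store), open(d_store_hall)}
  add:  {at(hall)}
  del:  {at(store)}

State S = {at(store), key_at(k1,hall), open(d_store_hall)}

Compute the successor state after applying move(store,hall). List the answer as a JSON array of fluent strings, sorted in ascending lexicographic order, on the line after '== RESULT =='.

Compute (S \ del) ∪ add:
  pre ⊆ S: {at(store), open(d_store_hall)} ⊆ S  — applicable
  S \ del = {key_at(k1,hall), open(d_store_hall)}
  ∪ add   = {at(hall), key_at(k1,hall), open(d_store_hall)}

== RESULT ==
["at(hall)", "key_at(k1,hall)", "open(d_store_hall)"]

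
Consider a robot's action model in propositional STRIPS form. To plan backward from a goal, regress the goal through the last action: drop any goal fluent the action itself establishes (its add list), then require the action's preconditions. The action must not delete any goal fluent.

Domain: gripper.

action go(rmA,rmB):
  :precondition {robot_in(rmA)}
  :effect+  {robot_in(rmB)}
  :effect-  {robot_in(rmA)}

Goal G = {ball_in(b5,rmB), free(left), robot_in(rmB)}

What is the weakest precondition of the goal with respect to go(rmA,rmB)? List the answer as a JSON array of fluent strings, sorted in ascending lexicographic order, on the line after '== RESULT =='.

Compute (G \ add) ∪ pre:
  G ∩ del = {}  (empty — regression defined)
  G \ add = {ball_in(b5,rmB), free(left), robot_in(rmB)} \ {robot_in(rmB)} = {ball_in(b5,rmB), free(left)}
  ∪ pre   = {ball_in(b5,rmB), free(left)} ∪ {robot_in(rmA)}
          = {ball_in(b5,rmB), free(left), robot_in(rmA)}

== RESULT ==
["ball_in(b5,rmB)", "free(left)", "robot_in(rmA)"]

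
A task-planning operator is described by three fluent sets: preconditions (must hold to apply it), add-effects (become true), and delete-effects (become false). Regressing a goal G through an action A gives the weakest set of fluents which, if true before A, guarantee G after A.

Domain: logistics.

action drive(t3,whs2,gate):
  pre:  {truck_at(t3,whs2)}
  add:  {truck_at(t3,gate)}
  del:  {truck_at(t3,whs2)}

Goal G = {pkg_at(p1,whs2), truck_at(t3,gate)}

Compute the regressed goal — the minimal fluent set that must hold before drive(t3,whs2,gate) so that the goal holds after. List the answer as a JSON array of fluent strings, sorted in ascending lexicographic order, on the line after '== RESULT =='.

Regress:
  G ∩ del = {}  (empty — regression defined)
  G \ add = {pkg_at(p1,whs2), truck_at(t3,gate)} \ {truck_at(t3,gate)} = {pkg_at(p1,whs2)}
  ∪ pre   = {pkg_at(p1,whs2)} ∪ {truck_at(t3,whs2)}
          = {pkg_at(p1,whs2), truck_at(t3,whs2)}

== RESULT ==
["pkg_at(p1,whs2)", "truck_at(t3,whs2)"]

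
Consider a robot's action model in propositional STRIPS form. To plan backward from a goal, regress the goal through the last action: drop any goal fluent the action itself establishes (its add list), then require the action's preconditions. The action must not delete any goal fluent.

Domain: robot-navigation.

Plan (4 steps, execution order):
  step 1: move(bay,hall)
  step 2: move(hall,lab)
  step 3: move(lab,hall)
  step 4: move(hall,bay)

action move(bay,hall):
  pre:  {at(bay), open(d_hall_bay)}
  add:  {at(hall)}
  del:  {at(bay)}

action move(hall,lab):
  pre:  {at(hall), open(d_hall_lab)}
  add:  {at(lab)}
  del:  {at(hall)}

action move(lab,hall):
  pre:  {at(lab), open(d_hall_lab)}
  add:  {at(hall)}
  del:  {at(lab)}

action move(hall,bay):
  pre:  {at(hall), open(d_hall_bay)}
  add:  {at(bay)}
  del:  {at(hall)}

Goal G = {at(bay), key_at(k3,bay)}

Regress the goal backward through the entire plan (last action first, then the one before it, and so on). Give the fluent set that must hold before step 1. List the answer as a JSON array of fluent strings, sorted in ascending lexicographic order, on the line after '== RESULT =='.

Work backward from the goal:
  through step 4 (move(hall,bay)): drop {at(bay)}, keep {key_at(k3,bay)}, require {at(hall), open(d_hall_bay)}
    → {at(hall), key_at(k3,bay), open(d_hall_bay)}
  through step 3 (move(lab,hall)): drop {at(hall)}, keep {key_at(k3,bay), open(d_hall_bay)}, require {at(lab), open(d_hall_lab)}
    → {at(lab), key_at(k3,bay), open(d_hall_bay), open(d_hall_lab)}
  through step 2 (move(hall,lab)): drop {at(lab)}, keep {key_at(k3,bay), open(d_hall_bay), open(d_hall_lab)}, require {at(hall), open(d_hall_lab)}
    → {at(hall), key_at(k3,bay), open(d_hall_bay), open(d_hall_lab)}
  through step 1 (move(bay,hall)): drop {at(hall)}, keep {key_at(k3,bay), open(d_hall_bay), open(d_hall_lab)}, require {at(bay), open(d_hall_bay)}
    → {at(bay), key_at(k3,bay), open(d_hall_bay), open(d_hall_lab)}

== RESULT ==
["at(bay)", "key_at(k3,bay)", "open(d_hall_bay)", "open(d_hall_lab)"]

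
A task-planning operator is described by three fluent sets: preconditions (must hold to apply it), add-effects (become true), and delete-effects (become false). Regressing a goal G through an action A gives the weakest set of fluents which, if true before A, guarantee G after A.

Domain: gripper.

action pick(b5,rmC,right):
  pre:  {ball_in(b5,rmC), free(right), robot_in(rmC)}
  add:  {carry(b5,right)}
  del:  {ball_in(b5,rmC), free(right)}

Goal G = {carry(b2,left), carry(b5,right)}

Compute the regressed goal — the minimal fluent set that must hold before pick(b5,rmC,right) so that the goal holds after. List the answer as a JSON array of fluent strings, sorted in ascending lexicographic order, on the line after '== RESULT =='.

Compute (G \ add) ∪ pre:
  G ∩ del = {}  (empty — regression defined)
  G \ add = {carry(b2,left), carry(b5,right)} \ {carry(b5,right)} = {carry(b2,left)}
  ∪ pre   = {carry(b2,left)} ∪ {ball_in(b5,rmC), free(right), robot_in(rmC)}
          = {ball_in(b5,rmC), carry(b2,left), free(right), robot_in(rmC)}

== RESULT ==
["ball_in(b5,rmC)", "carry(b2,left)", "free(right)", "robot_in(rmC)"]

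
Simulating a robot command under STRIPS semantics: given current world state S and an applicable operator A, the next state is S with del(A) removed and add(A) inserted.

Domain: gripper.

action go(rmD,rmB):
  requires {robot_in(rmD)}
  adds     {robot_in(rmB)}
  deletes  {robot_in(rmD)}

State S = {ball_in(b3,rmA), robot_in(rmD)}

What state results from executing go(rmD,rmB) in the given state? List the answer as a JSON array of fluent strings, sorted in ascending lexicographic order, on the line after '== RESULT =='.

Progress:
  pre ⊆ S: {robot_in(rmD)} ⊆ S  — applicable
  S \ del = {ball_in(b3,rmA)}
  ∪ add   = {ball_in(b3,rmA), robot_in(rmB)}

== RESULT ==
["ball_in(b3,rmA)", "robot_in(rmB)"]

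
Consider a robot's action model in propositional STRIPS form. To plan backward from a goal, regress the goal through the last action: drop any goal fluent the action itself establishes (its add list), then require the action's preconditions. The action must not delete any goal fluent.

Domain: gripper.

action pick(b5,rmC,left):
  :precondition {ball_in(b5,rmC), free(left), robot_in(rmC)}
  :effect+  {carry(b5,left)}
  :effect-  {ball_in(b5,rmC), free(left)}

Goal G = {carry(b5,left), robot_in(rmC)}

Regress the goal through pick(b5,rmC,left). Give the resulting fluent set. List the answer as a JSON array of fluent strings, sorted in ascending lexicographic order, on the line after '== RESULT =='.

Compute (G \ add) ∪ pre:
  G ∩ del = {}  (empty — regression defined)
  G \ add = {carry(b5,left), robot_in(rmC)} \ {carry(b5,left)} = {robot_in(rmC)}
  ∪ pre   = {robot_in(rmC)} ∪ {ball_in(b5,rmC), free(left), robot_in(rmC)}
          = {ball_in(b5,rmC), free(left), robot_in(rmC)}

== RESULT ==
["ball_in(b5,rmC)", "free(left)", "robot_in(rmC)"]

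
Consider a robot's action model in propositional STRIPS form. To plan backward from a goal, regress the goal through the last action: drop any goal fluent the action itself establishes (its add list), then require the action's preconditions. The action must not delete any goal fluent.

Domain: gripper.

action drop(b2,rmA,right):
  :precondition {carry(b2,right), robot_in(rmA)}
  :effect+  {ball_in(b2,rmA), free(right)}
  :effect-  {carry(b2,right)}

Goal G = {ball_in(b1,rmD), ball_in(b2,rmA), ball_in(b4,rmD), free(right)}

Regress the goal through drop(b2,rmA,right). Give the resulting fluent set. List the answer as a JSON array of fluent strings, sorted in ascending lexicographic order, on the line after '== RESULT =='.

Regress:
  G ∩ del = {}  (empty — regression defined)
  G \ add = {ball_in(b1,rmD), ball_in(b2,rmA), ball_in(b4,rmD), free(right)} \ {ball_in(b2,rmA), free(right)} = {ball_in(b1,rmD), ball_in(b4,rmD)}
  ∪ pre   = {ball_in(b1,rmD), ball_in(b4,rmD)} ∪ {carry(b2,right), robot_in(rmA)}
          = {ball_in(b1,rmD), ball_in(b4,rmD), carry(b2,right), robot_in(rmA)}

== RESULT ==
["ball_in(b1,rmD)", "ball_in(b4,rmD)", "carry(b2,right)", "robot_in(rmA)"]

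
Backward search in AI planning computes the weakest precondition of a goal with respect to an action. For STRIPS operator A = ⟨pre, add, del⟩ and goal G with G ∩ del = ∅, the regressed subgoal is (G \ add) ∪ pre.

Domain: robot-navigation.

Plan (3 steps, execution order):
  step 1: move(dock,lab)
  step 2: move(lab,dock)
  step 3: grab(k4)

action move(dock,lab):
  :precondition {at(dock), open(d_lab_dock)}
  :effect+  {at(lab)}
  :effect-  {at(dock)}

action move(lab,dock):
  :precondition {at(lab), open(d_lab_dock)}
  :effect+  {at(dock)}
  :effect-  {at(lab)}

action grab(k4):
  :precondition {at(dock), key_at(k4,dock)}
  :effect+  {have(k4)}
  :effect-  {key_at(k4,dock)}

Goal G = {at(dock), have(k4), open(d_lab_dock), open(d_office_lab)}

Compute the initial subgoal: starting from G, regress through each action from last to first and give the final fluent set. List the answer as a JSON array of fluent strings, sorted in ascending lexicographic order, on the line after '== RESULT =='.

Regress step by step:
  through step 3 (grab(k4)): drop {have(k4)}, keep {at(dock), open(d_lab_dock), open(d_office_lab)}, require {at(dock), key_at(k4,dock)}
    → {at(dock), key_at(k4,dock), open(d_lab_dock), open(d_office_lab)}
  through step 2 (move(lab,dock)): drop {at(dock)}, keep {key_at(k4,dock), open(d_lab_dock), open(d_office_lab)}, require {at(lab), open(d_lab_dock)}
    → {at(lab), key_at(k4,dock), open(d_lab_dock), open(d_office_lab)}
  through step 1 (move(dock,lab)): drop {at(lab)}, keep {key_at(k4,dock), open(d_lab_dock), open(d_office_lab)}, require {at(dock), open(d_lab_dock)}
    → {at(dock), key_at(k4,dock), open(d_lab_dock), open(d_office_lab)}

== RESULT ==
["at(dock)", "key_at(k4,dock)", "open(d_lab_dock)", "open(d_office_lab)"]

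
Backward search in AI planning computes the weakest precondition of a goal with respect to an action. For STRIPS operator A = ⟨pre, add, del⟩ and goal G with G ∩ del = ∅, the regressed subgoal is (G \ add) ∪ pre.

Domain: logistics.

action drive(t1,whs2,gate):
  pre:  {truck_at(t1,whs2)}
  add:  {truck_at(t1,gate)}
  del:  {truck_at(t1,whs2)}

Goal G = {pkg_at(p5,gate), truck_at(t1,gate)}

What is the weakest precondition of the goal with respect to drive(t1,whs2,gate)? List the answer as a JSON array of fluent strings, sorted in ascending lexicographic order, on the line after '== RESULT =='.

Compute (G \ add) ∪ pre:
  G ∩ del = {}  (empty — regression defined)
  G \ add = {pkg_at(p5,gate), truck_at(t1,gate)} \ {truck_at(t1,gate)} = {pkg_at(p5,gate)}
  ∪ pre   = {pkg_at(p5,gate)} ∪ {truck_at(t1,whs2)}
          = {pkg_at(p5,gate), truck_at(t1,whs2)}

== RESULT ==
["pkg_at(p5,gate)", "truck_at(t1,whs2)"]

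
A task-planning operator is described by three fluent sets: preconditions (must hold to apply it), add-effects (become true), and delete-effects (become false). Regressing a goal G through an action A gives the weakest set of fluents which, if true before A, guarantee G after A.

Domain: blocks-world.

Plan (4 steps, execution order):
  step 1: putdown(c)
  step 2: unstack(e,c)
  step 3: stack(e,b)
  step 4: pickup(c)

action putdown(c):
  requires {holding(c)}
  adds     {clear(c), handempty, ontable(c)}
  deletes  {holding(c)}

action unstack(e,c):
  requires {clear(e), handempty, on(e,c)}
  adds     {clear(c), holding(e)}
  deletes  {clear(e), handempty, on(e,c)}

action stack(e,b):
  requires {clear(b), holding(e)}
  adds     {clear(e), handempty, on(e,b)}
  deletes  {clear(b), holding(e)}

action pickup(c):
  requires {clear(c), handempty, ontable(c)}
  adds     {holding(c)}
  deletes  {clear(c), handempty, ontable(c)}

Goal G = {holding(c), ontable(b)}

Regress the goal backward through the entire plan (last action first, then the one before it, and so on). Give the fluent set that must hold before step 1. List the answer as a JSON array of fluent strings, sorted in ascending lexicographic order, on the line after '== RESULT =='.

Work backward from the goal:
  through step 4 (pickup(c)): drop {holding(c)}, keep {ontable(b)}, require {clear(c), handempty, ontable(c)}
    → {clear(c), handempty, ontable(b), ontable(c)}
  through step 3 (stack(e,b)): drop {handempty}, keep {clear(c), ontable(b), ontable(c)}, require {clear(b), holding(e)}
    → {clear(b), clear(c), holding(e), ontable(b), ontable(c)}
  through step 2 (unstack(e,c)): drop {clear(c), holding(e)}, keep {clear(b), ontable(b), ontable(c)}, require {clear(e), handempty, on(e,c)}
    → {clear(b), clear(e), handempty, on(e,c), ontable(b), ontable(c)}
  through step 1 (putdown(c)): drop {handempty, ontable(c)}, keep {clear(b), clear(e), on(e,c), ontable(b)}, require {holding(c)}
    → {clear(b), clear(e), holding(c), on(e,c), ontable(b)}

== RESULT ==
["clear(b)", "clear(e)", "holding(c)", "on(e,c)", "ontable(b)"]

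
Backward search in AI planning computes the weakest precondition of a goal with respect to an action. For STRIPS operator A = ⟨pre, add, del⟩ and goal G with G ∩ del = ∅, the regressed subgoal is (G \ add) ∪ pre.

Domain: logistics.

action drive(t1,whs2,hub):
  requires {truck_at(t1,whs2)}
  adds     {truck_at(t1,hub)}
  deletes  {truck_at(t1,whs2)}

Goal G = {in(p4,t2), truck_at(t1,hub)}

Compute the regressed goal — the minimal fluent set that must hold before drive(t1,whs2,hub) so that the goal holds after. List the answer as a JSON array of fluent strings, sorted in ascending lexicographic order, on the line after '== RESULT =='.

Regress:
  G ∩ del = {}  (empty — regression defined)
  G \ add = {in(p4,t2), truck_at(t1,hub)} \ {truck_at(t1,hub)} = {in(p4,t2)}
  ∪ pre   = {in(p4,t2)} ∪ {truck_at(t1,whs2)}
          = {in(p4,t2), truck_at(t1,whs2)}

== RESULT ==
["in(p4,t2)", "truck_at(t1,whs2)"]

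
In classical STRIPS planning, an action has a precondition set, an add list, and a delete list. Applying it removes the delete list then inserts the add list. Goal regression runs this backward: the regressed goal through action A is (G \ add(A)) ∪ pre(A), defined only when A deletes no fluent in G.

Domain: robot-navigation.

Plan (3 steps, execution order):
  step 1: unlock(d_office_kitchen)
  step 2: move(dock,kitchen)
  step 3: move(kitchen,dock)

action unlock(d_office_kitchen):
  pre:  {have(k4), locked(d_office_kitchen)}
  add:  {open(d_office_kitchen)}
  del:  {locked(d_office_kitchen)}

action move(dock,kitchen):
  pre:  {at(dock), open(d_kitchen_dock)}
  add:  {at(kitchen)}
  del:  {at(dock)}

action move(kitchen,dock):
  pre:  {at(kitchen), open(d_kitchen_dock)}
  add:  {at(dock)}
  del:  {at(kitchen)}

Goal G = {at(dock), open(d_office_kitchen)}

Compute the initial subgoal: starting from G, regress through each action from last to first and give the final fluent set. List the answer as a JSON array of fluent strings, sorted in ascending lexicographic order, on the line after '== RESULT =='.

Regress step by step:
  through step 3 (move(kitchen,dock)): drop {at(dock)}, keep {open(d_office_kitchen)}, require {at(kitchen), open(d_kitchen_dock)}
    → {at(kitchen), open(d_kitchen_dock), open(d_office_kitchen)}
  through step 2 (move(dock,kitchen)): drop {at(kitchen)}, keep {open(d_kitchen_dock), open(d_office_kitchen)}, require {at(dock), open(d_kitchen_dock)}
    → {at(dock), open(d_kitchen_dock), open(d_office_kitchen)}
  through step 1 (unlock(d_office_kitchen)): drop {open(d_office_kitchen)}, keep {at(dock), open(d_kitchen_dock)}, require {have(k4), locked(d_office_kitchen)}
    → {at(dock), have(k4), locked(d_office_kitchen), open(d_kitchen_dock)}

== RESULT ==
["at(dock)", "have(k4)", "locked(d_office_kitchen)", "open(d_kitchen_dock)"]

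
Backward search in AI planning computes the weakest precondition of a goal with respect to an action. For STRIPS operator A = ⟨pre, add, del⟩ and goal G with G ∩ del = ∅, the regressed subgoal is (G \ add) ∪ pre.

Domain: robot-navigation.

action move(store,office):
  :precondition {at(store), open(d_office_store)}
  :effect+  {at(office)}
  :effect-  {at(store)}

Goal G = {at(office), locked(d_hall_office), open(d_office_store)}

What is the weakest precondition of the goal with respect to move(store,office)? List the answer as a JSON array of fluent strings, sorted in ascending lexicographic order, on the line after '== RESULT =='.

Regress:
  G ∩ del = {}  (empty — regression defined)
  G \ add = {at(office), locked(d_hall_office), open(d_office_store)} \ {at(office)} = {locked(d_hall_office), open(d_office_store)}
  ∪ pre   = {locked(d_hall_office), open(d_office_store)} ∪ {at(store), open(d_office_store)}
          = {at(store), locked(d_hall_office), open(d_office_store)}

== RESULT ==
["at(store)", "locked(d_hall_office)", "open(d_office_store)"]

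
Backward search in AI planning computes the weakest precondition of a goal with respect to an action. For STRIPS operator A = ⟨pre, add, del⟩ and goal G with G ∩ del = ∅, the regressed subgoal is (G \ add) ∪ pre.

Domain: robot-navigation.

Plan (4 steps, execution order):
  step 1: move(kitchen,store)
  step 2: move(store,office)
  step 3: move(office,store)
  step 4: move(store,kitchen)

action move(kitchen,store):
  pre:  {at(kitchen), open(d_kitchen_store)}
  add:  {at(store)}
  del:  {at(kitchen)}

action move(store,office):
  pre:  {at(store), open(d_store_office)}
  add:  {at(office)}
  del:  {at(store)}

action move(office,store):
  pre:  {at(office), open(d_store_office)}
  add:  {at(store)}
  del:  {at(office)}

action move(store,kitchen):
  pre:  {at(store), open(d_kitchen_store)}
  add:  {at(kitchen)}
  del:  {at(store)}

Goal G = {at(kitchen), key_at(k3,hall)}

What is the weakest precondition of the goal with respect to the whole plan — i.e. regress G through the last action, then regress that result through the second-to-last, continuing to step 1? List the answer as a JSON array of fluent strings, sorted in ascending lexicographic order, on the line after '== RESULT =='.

Regress step by step:
  through step 4 (move(store,kitchen)): drop {at(kitchen)}, keep {key_at(k3,hall)}, require {at(store), open(d_kitchen_store)}
    → {at(store), key_at(k3,hall), open(d_kitchen_store)}
  through step 3 (move(office,store)): drop {at(store)}, keep {key_at(k3,hall), open(d_kitchen_store)}, require {at(office), open(d_store_office)}
    → {at(office), key_at(k3,hall), open(d_kitchen_store), open(d_store_office)}
  through step 2 (move(store,office)): drop {at(office)}, keep {key_at(k3,hall), open(d_kitchen_store), open(d_store_office)}, require {at(store), open(d_store_office)}
    → {at(store), key_at(k3,hall), open(d_kitchen_store), open(d_store_office)}
  through step 1 (move(kitchen,store)): drop {at(store)}, keep {key_at(k3,hall), open(d_kitchen_store), open(d_store_office)}, require {at(kitchen), open(d_kitchen_store)}
    → {at(kitchen), key_at(k3,hall), open(d_kitchen_store), open(d_store_office)}

== RESULT ==
["at(kitchen)", "key_at(k3,hall)", "open(d_kitchen_store)", "open(d_store_office)"]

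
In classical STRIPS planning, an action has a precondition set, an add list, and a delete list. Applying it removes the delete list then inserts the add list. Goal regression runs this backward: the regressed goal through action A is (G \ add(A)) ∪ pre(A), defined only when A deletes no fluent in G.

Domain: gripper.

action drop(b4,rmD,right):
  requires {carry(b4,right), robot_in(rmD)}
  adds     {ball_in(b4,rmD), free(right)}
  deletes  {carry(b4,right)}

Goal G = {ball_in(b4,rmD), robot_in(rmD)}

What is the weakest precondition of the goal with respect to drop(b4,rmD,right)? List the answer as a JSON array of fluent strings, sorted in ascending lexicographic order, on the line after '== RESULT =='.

Regress:
  G ∩ del = {}  (empty — regression defined)
  G \ add = {ball_in(b4,rmD), robot_in(rmD)} \ {ball_in(b4,rmD), free(right)} = {robot_in(rmD)}
  ∪ pre   = {robot_in(rmD)} ∪ {carry(b4,right), robot_in(rmD)}
          = {carry(b4,right), robot_in(rmD)}

== RESULT ==
["carry(b4,right)", "robot_in(rmD)"]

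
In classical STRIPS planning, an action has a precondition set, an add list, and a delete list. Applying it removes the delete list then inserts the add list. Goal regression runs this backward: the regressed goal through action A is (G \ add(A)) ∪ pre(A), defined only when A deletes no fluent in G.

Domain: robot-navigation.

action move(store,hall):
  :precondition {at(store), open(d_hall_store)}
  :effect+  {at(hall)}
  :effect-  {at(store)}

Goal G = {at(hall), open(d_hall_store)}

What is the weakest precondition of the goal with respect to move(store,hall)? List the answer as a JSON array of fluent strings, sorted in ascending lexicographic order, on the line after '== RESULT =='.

Regress:
  G ∩ del = {}  (empty — regression defined)
  G \ add = {at(hall), open(d_hall_store)} \ {at(hall)} = {open(d_hall_store)}
  ∪ pre   = {open(d_hall_store)} ∪ {at(store), open(d_hall_store)}
          = {at(store), open(d_hall_store)}

== RESULT ==
["at(store)", "open(d_hall_store)"]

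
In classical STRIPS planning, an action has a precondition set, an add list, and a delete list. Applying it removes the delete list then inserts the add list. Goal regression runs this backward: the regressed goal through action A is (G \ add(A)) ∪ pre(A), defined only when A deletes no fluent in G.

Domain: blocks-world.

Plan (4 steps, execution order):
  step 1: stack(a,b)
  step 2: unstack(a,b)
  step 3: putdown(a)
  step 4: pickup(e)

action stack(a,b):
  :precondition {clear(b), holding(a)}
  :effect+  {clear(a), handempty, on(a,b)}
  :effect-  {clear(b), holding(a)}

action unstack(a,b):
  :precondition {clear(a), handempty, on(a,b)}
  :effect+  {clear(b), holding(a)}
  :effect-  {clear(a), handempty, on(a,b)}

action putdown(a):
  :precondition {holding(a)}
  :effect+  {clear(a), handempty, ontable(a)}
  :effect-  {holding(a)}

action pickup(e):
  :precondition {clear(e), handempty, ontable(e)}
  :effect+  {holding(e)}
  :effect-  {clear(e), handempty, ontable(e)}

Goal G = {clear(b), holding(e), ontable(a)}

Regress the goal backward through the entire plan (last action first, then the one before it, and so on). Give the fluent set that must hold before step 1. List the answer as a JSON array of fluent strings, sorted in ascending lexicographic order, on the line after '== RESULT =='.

Regress step by step:
  through step 4 (pickup(e)): drop {holding(e)}, keep {clear(b), ontable(a)}, require {clear(e), handempty, ontable(e)}
    → {clear(b), clear(e), handempty, ontable(a), ontable(e)}
  through step 3 (putdown(a)): drop {handempty, ontable(a)}, keep {clear(b), clear(e), ontable(e)}, require {holding(a)}
    → {clear(b), clear(e), holding(a), ontable(e)}
  through step 2 (unstack(a,b)): drop {clear(b), holding(a)}, keep {clear(e), ontable(e)}, require {clear(a), handempty, on(a,b)}
    → {clear(a), clear(e), handempty, on(a,b), ontable(e)}
  through step 1 (stack(a,b)): drop {clear(a), handempty, on(a,b)}, keep {clear(e), ontable(e)}, require {clear(b), holding(a)}
    → {clear(b), clear(e), holding(a), ontable(e)}

== RESULT ==
["clear(b)", "clear(e)", "holding(a)", "ontable(e)"]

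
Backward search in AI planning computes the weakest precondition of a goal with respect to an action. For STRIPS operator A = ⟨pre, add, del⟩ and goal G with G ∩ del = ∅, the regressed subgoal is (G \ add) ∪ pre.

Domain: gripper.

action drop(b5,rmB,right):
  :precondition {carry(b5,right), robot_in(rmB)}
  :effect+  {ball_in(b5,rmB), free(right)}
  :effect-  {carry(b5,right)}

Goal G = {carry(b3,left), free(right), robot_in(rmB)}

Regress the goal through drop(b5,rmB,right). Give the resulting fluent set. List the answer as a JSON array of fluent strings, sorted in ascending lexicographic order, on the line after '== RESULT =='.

Regress:
  G ∩ del = {}  (empty — regression defined)
  G \ add = {carry(b3,left), free(right), robot_in(rmB)} \ {ball_in(b5,rmB), free(right)} = {carry(b3,left), robot_in(rmB)}
  ∪ pre   = {carry(b3,left), robot_in(rmB)} ∪ {carry(b5,right), robot_in(rmB)}
          = {carry(b3,left), carry(b5,right), robot_in(rmB)}

== RESULT ==
["carry(b3,left)", "carry(b5,right)", "robot_in(rmB)"]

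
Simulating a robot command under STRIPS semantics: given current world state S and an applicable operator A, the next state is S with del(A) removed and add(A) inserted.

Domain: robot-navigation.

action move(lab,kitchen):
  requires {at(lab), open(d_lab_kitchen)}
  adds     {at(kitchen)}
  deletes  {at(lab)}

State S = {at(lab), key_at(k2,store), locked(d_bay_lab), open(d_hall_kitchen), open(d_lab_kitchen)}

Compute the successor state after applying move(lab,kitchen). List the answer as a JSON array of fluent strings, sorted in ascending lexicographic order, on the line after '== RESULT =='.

Compute (S \ del) ∪ add:
  pre ⊆ S: {at(lab), open(d_lab_kitchen)} ⊆ S  — applicable
  S \ del = {key_at(k2,store), locked(d_bay_lab), open(d_hall_kitchen), open(d_lab_kitchen)}
  ∪ add   = {at(kitchen), key_at(k2,store), locked(d_bay_lab), open(d_hall_kitchen), open(d_lab_kitchen)}

== RESULT ==
["at(kitchen)", "key_at(k2,store)", "locked(d_bay_lab)", "open(d_hall_kitchen)", "open(d_lab_kitchen)"]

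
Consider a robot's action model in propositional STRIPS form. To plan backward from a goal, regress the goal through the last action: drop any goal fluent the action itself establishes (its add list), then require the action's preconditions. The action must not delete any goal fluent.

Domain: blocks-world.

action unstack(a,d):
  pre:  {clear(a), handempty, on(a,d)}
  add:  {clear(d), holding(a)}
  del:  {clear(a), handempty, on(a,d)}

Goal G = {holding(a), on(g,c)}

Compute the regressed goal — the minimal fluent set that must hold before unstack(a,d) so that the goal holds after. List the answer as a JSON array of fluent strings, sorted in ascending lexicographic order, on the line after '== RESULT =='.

Regress:
  G ∩ del = {}  (empty — regression defined)
  G \ add = {holding(a), on(g,c)} \ {clear(d), holding(a)} = {on(g,c)}
  ∪ pre   = {on(g,c)} ∪ {clear(a), handempty, on(a,d)}
          = {clear(a), handempty, on(a,d), on(g,c)}

== RESULT ==
["clear(a)", "handempty", "on(a,d)", "on(g,c)"]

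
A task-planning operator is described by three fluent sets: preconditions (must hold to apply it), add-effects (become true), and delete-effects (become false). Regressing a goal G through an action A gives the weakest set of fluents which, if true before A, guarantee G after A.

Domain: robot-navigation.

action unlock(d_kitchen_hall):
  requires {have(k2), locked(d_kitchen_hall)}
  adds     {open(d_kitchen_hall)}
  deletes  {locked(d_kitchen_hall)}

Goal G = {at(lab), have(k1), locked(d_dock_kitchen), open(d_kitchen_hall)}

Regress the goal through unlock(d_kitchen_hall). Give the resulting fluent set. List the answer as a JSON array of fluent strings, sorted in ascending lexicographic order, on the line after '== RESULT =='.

Regress:
  G ∩ del = {}  (empty — regression defined)
  G \ add = {at(lab), have(k1), locked(d_dock_kitchen), open(d_kitchen_hall)} \ {open(d_kitchen_hall)} = {at(lab), have(k1), locked(d_dock_kitchen)}
  ∪ pre   = {at(lab), have(k1), locked(d_dock_kitchen)} ∪ {have(k2), locked(d_kitchen_hall)}
          = {at(lab), have(k1), have(k2), locked(d_dock_kitchen), locked(d_kitchen_hall)}

== RESULT ==
["at(lab)", "have(k1)", "have(k2)", "locked(d_dock_kitchen)", "locked(d_kitchen_hall)"]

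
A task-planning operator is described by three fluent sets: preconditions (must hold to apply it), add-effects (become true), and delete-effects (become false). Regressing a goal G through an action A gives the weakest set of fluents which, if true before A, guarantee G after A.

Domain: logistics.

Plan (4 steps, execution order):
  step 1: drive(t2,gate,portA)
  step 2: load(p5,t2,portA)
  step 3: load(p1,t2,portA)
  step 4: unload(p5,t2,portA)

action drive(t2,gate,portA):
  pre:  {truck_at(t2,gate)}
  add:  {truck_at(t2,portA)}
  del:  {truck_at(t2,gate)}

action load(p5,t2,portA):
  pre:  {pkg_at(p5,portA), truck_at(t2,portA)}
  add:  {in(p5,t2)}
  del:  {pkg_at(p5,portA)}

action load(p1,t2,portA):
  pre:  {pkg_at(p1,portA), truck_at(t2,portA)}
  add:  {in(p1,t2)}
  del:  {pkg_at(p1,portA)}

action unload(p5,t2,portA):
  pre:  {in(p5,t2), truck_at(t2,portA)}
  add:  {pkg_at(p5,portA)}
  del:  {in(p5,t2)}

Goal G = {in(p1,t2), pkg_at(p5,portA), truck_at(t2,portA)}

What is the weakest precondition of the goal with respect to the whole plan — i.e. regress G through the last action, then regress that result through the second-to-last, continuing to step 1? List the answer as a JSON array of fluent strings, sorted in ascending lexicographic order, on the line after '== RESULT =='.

Regress step by step:
  through step 4 (unload(p5,t2,portA)): drop {pkg_at(p5,portA)}, keep {in(p1,t2), truck_at(t2,portA)}, require {in(p5,t2), truck_at(t2,portA)}
    → {in(p1,t2), in(p5,t2), truck_at(t2,portA)}
  through step 3 (load(p1,t2,portA)): drop {in(p1,t2)}, keep {in(p5,t2), truck_at(t2,portA)}, require {pkg_at(p1,portA), truck_at(t2,portA)}
    → {in(p5,t2), pkg_at(p1,portA), truck_at(t2,portA)}
  through step 2 (load(p5,t2,portA)): drop {in(p5,t2)}, keep {pkg_at(p1,portA), truck_at(t2,portA)}, require {pkg_at(p5,portA), truck_at(t2,portA)}
    → {pkg_at(p1,portA), pkg_at(p5,portA), truck_at(t2,portA)}
  through step 1 (drive(t2,gate,portA)): drop {truck_at(t2,portA)}, keep {pkg_at(p1,portA), pkg_at(p5,portA)}, require {truck_at(t2,gate)}
    → {pkg_at(p1,portA), pkg_at(p5,portA), truck_at(t2,gate)}

== RESULT ==
["pkg_at(p1,portA)", "pkg_at(p5,portA)", "truck_at(t2,gate)"]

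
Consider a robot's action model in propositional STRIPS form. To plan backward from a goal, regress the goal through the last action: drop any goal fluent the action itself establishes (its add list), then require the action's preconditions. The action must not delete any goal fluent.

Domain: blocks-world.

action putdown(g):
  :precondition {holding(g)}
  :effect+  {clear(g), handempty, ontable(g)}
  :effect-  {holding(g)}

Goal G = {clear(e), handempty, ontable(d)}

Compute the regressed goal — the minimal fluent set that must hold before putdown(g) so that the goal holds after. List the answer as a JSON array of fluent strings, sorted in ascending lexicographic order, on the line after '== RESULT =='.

Regress:
  G ∩ del = {}  (empty — regression defined)
  G \ add = {clear(e), handempty, ontable(d)} \ {clear(g), handempty, ontable(g)} = {clear(e), ontable(d)}
  ∪ pre   = {clear(e), ontable(d)} ∪ {holding(g)}
          = {clear(e), holding(g), ontable(d)}

== RESULT ==
["clear(e)", "holding(g)", "ontable(d)"]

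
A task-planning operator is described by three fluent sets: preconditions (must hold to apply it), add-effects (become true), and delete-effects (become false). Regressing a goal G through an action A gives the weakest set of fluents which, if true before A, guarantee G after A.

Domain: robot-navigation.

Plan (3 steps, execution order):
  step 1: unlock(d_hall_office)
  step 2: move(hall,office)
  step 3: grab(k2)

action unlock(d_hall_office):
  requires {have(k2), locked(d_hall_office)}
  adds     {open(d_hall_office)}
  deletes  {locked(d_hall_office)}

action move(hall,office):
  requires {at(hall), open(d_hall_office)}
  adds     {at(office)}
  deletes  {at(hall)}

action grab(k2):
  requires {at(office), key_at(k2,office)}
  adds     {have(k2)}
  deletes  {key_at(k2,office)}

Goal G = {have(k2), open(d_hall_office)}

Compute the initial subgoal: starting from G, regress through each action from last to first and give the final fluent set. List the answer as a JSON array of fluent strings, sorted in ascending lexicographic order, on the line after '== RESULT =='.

Regress step by step:
  through step 3 (grab(k2)): drop {have(k2)}, keep {open(d_hall_office)}, require {at(office), key_at(k2,office)}
    → {at(office), key_at(k2,office), open(d_hall_office)}
  through step 2 (move(hall,office)): drop {at(office)}, keep {key_at(k2,office), open(d_hall_office)}, require {at(hall), open(d_hall_office)}
    → {at(hall), key_at(k2,office), open(d_hall_office)}
  through step 1 (unlock(d_hall_office)): drop {open(d_hall_office)}, keep {at(hall), key_at(k2,office)}, require {have(k2), locked(d_hall_office)}
    → {at(hall), have(k2), key_at(k2,office), locked(d_hall_office)}

== RESULT ==
["at(hall)", "have(k2)", "key_at(k2,office)", "locked(d_hall_office)"]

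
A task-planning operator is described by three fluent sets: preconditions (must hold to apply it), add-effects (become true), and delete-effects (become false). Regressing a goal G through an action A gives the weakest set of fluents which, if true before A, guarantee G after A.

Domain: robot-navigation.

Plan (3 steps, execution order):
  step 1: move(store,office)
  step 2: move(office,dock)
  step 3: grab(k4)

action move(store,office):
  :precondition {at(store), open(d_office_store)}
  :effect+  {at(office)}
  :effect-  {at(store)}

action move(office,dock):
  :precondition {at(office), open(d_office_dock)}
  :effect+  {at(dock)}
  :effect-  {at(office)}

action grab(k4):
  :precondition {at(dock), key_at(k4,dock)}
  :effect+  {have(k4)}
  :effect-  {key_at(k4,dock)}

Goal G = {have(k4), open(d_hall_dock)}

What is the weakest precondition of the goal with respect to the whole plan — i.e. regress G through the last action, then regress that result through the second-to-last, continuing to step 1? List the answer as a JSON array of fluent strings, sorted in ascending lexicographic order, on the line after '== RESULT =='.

Work backward from the goal:
  through step 3 (grab(k4)): drop {have(k4)}, keep {open(d_hall_dock)}, require {at(dock), key_at(k4,dock)}
    → {at(dock), key_at(k4,dock), open(d_hall_dock)}
  through step 2 (move(office,dock)): drop {at(dock)}, keep {key_at(k4,dock), open(d_hall_dock)}, require {at(office), open(d_office_dock)}
    → {at(office), key_at(k4,dock), open(d_hall_dock), open(d_office_dock)}
  through step 1 (move(store,office)): drop {at(office)}, keep {key_at(k4,dock), open(d_hall_dock), open(d_office_dock)}, require {at(store), open(d_office_store)}
    → {at(store), key_at(k4,dock), open(d_hall_dock), open(d_office_dock), open(d_office_store)}

== RESULT ==
["at(store)", "key_at(k4,dock)", "open(d_hall_dock)", "open(d_office_dock)", "open(d_office_store)"]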